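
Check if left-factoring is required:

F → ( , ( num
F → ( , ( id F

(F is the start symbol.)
Left-factoring is needed when two productions for the same non-terminal
share a common prefix on the right-hand side.

Productions for F:
  F → ( , ( num
  F → ( , ( id F

Found common prefix '( , (' in productions for F

Answer: Yes, F has productions with common prefix '( , ('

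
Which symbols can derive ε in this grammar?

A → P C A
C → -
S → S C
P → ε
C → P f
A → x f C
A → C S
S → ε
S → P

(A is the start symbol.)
{ 'P', 'S' }

A non-terminal is nullable if it can derive ε (the empty string): either it has an ε-production, or it has a production whose right-hand side consists entirely of nullable non-terminals.

ε-productions: P → ε, S → ε
So P, S are immediately nullable.
No further non-terminal can be added: every production for the remaining non-terminals contains a terminal or a non-nullable non-terminal.
Nullable = { 'P', 'S' }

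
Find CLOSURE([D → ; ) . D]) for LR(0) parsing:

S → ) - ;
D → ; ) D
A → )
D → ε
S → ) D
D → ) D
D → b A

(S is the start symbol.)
Start with: [D → ; ) . D]
  [D → ; ) . D] has the dot before D: add [D → . ; ) D], [D → .], [D → . ) D], [D → . b A]
No further items can be added.

CLOSURE = { [D → . ) D], [D → . ; ) D], [D → . b A], [D → .], [D → ; ) . D] }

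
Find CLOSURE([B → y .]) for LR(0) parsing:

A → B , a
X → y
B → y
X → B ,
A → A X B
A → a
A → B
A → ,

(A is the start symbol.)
{ [B → y .] }

To compute CLOSURE, for each item [A → α.Bβ] where B is a non-terminal, add [B → .γ] for all productions B → γ; repeat for the newly added items until nothing changes.

Start with: [B → y .]
The dot is at the end, so nothing is added.

CLOSURE = { [B → y .] }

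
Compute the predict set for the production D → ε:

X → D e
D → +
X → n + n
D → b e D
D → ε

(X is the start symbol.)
{ 'e' }

PREDICT(D → ε) = (FIRST(RHS) \ {ε}) ∪ (FOLLOW(D) if ε ∈ FIRST(RHS), i.e. RHS ⇒* ε)
The right-hand side is ε (FIRST(ε) = { ε }), so the predict set is FOLLOW(D) = { 'e' }
PREDICT(D → ε) = { 'e' }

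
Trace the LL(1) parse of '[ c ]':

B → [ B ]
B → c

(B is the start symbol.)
LL(1) parsing maintains a stack (initially the start symbol over $) and the input. At each step: if the stack top is a terminal, match it against the current input token; if it is a non-terminal N, replace it with the RHS of M[N, lookahead] (the unique production whose predict set contains the lookahead).

Stack is shown with the top on the left.

Stack    Input    Action
------------------------
B $      [ c ] $  output B → [ B ]
[ B ] $  [ c ] $  match '['
B ] $    c ] $    output B → c
c ] $    c ] $    match 'c'
] $      ] $      match ']'
$        $        accept

The string is accepted.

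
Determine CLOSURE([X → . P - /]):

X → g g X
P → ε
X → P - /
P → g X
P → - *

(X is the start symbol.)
{ [P → . - *], [P → . g X], [P → .], [X → . P - /] }

Start with: [X → . P - /]
  [X → . P - /] has the dot before P: add [P → .], [P → . g X], [P → . - *]
No further items can be added.

CLOSURE = { [P → . - *], [P → . g X], [P → .], [X → . P - /] }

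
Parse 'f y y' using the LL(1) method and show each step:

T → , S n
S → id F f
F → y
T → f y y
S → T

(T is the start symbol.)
LL(1) parsing maintains a stack (initially the start symbol over $) and the input. At each step: if the stack top is a terminal, match it against the current input token; if it is a non-terminal N, replace it with the RHS of M[N, lookahead] (the unique production whose predict set contains the lookahead).

Stack is shown with the top on the left.

Stack    Input    Action
------------------------
T $      f y y $  output T → f y y
f y y $  f y y $  match 'f'
y y $    y y $    match 'y'
y $      y $      match 'y'
$        $        accept

The string is accepted.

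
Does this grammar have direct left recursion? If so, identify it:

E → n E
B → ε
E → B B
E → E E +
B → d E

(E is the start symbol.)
Yes, E is left-recursive

Direct left recursion occurs when N → N α for some non-terminal N (the right-hand side begins with the left-hand side itself).

E → n E: starts with n
B → ε: starts with ε
E → B B: starts with B
E → E E +: LEFT RECURSIVE (starts with E)
B → d E: starts with d

The grammar has direct left recursion on: E.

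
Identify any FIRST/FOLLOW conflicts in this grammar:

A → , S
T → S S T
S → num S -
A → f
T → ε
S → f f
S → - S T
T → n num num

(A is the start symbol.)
Nullable non-terminals: T.
FIRST sets used below: FIRST(S) = { '-', 'f', 'num' }

T: nullable alternative(s) T → ε; FOLLOW(T) = { $, '-', 'f', 'n', 'num' }
  T → S S T: FIRST \ {ε} = { '-', 'f', 'num' } — overlaps FOLLOW(T) on { '-', 'f', 'num' }: CONFLICT
  T → ε: FIRST \ {ε} = { } — this is the only nullable alternative, skip
  T → n num num: FIRST \ {ε} = { 'n' } — overlaps FOLLOW(T) on { 'n' }: CONFLICT

A, S have no nullable alternative, so no FIRST/FOLLOW check is needed there.

So the grammar has 2 FIRST/FOLLOW conflicts (marked CONFLICT above).

Answer: Yes. T → S S T with FOLLOW(T) on { '-', 'f', 'num' }; T → n num num with FOLLOW(T) on { 'n' }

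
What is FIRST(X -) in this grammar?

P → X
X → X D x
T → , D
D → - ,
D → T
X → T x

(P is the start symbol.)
FIRST sets of the non-terminals involved (from the grammar, by fixed-point iteration):
  FIRST(X) = { ',' }

To compute FIRST(X -), process the symbols left to right:
Symbol X is a non-terminal. Add FIRST(X) \ {ε} = { ',' }
X is not nullable (ε ∉ FIRST(X)), so stop here.
FIRST(X -) = { ',' }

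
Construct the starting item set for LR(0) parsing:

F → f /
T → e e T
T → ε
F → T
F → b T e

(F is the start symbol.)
First, augment the grammar with F' → F
I₀ = CLOSURE({ [F' → . F] }):
  [F' → . F] has the dot before F: add [F → . f /], [F → . T], [F → . b T e]
  [F → . T] has the dot before T: add [T → . e e T], [T → .]
No further items can be added.

I₀ = { [F → . T], [F → . b T e], [F → . f /], [F' → . F], [T → . e e T], [T → .] }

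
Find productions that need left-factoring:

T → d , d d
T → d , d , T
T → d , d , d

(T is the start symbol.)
Yes, T has productions with common prefix 'd , d'

Left-factoring is needed when two productions for the same non-terminal
share a common prefix on the right-hand side.

Productions for T:
  T → d , d d
  T → d , d , T
  T → d , d , d

Found common prefix 'd , d' in productions for T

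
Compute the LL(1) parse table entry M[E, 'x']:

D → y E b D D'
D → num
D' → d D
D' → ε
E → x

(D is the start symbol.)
E → x

To find M[E, 'x'], we find productions for E where 'x' is in the predict set (PREDICT(N → α) = (FIRST(α) \ {ε}) ∪ (FOLLOW(N) if α ⇒* ε)).

E → x: PREDICT = { 'x' }
  'x' is in predict set, so this production goes in M[E, 'x']

M[E, 'x'] = E → x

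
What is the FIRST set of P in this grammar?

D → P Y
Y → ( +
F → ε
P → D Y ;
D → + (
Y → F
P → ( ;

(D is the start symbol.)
FIRST sets of the other non-terminals involved (by the same procedure, iterated to a fixed point):
  FIRST(D) = { '(', '+' }

From P → D Y ;:
  - D is a non-terminal: add FIRST(D) \ {ε} = { '(', '+' }
    D is not nullable, so stop
From P → ( ;:
  - '(' is a terminal: add '(' and stop

Collecting: FIRST(P) = { '(', '+' }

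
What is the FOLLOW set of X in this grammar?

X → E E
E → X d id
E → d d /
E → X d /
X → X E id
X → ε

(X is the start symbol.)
{ $, 'd' }

To compute FOLLOW(X), find every occurrence of X on a right-hand side N → α X β: add FIRST(β) \ {ε}, and if β is empty or nullable also add FOLLOW(N). Iterate to a fixed point.

X is the start symbol, so $ ∈ FOLLOW(X).
In E → X d id: X is followed by d id, add FIRST(d id) \ {ε} = { 'd' }
In E → X d /: X is followed by d '/', add FIRST(d '/') \ {ε} = { 'd' }
In X → X E id: X is followed by E id, add FIRST(E id) \ {ε} = { 'd' }

Taking the union: FOLLOW(X) = { $, 'd' }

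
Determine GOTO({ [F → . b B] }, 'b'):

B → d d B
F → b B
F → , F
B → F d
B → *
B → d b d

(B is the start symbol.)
GOTO(I, 'b') = CLOSURE({ [A → αX.β] : [A → α.Xβ] ∈ I, X = 'b' })

Items with dot before 'b', with the dot advanced:
  [F → . b B] → [F → b . B]
Closure of the advanced items:
  [F → b . B] has the dot before B: add [B → . d d B], [B → . F d], [B → . *], [B → . d b d]
  [B → . F d] has the dot before F: add [F → . b B], [F → . , F]

GOTO = { [B → . *], [B → . F d], [B → . d b d], [B → . d d B], [F → . , F], [F → . b B], [F → b . B] }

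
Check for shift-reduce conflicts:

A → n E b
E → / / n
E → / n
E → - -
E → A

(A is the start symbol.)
No shift-reduce conflicts

Augment with A' → A and build the canonical LR(0) collection (I0 = CLOSURE({[A' → . A]}), then GOTO on every symbol after a dot until no new states appear). It has 12 states:
  I0: { [A → . n E b], [A' → . A] }  — shift
  I1: { [A' → A .] }  — accept
  I2: { [A → . n E b], [A → n . E b], [E → . - -], [E → . / / n], [E → . / n], [E → . A] }  — shift
  I3: { [E → - . -] }  — shift
  I4: { [E → / . / n], [E → / . n] }  — shift
  I5: { [E → A .] }  — reduce
  I6: { [A → n E . b] }  — shift
  I7: { [A → n E b .] }  — reduce
  I8: { [E → / / . n] }  — shift
  I9: { [E → / n .] }  — reduce
  I10: { [E → / / n .] }  — reduce
  I11: { [E → - - .] }  — reduce

No state contains both a complete item and a shift item.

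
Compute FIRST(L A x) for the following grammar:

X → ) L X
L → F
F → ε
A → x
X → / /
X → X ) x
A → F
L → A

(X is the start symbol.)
FIRST sets of the non-terminals involved (from the grammar, by fixed-point iteration):
  FIRST(L) = { 'x', ε }
  FIRST(A) = { 'x', ε }

To compute FIRST(L A x), process the symbols left to right:
Symbol L is a non-terminal. Add FIRST(L) \ {ε} = { 'x' }
L is nullable (ε ∈ FIRST(L)), continue to the next symbol.
Symbol A is a non-terminal. Add FIRST(A) \ {ε} = { 'x' }
A is nullable (ε ∈ FIRST(A)), continue to the next symbol.
Symbol x is a terminal. Add 'x' and stop.
FIRST(L A x) = { 'x' }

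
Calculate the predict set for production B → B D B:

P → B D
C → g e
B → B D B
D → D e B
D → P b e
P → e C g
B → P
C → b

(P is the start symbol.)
{ 'e' }

PREDICT(B → B D B) = (FIRST(RHS) \ {ε}) ∪ (FOLLOW(B) if ε ∈ FIRST(RHS), i.e. RHS ⇒* ε)
FIRST(B) = { 'e' }
FIRST(B D B) = { 'e' }
ε ∉ FIRST(B D B), so FOLLOW(B) is not added.
PREDICT(B → B D B) = { 'e' }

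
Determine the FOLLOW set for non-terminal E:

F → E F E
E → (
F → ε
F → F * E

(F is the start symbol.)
{ $, '(', '*' }

To compute FOLLOW(E), find every occurrence of E on a right-hand side N → α E β: add FIRST(β) \ {ε}, and if β is empty or nullable also add FOLLOW(N). Iterate to a fixed point.

In F → E F E: E is followed by F E, add FIRST(F E) \ {ε} = { '(', '*' }
In F → E F E: E is at the end, add FOLLOW(F)
In F → F * E: E is at the end, add FOLLOW(F)

The FOLLOW sets referred to above (computed the same way, to a fixed point):
  FOLLOW(F) = { $, '(', '*' }

Taking the union: FOLLOW(E) = { $, '(', '*' }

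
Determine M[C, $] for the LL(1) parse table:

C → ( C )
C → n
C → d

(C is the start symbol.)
Empty (error entry)

To find M[C, $], we find productions for C where $ is in the predict set (PREDICT(N → α) = (FIRST(α) \ {ε}) ∪ (FOLLOW(N) if α ⇒* ε)).

C → ( C ): PREDICT = { '(' }
C → n: PREDICT = { 'n' }
C → d: PREDICT = { 'd' }

M[C, $] is empty (no production applies)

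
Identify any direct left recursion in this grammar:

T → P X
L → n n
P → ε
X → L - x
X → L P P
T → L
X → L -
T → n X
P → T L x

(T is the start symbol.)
No direct left recursion

Direct left recursion occurs when N → N α for some non-terminal N (the right-hand side begins with the left-hand side itself).

T → P X: starts with P
L → n n: starts with n
P → ε: starts with ε
X → L - x: starts with L
X → L P P: starts with L
T → L: starts with L
X → L -: starts with L
T → n X: starts with n
P → T L x: starts with T

No direct left recursion found.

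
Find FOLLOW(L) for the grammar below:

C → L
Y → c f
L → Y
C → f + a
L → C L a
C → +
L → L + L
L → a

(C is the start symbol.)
{ $, '+', 'a', 'c', 'f' }

To compute FOLLOW(L), find every occurrence of L on a right-hand side N → α L β: add FIRST(β) \ {ε}, and if β is empty or nullable also add FOLLOW(N). Iterate to a fixed point.

In C → L: L is at the end, add FOLLOW(C)
In L → C L a: L is followed by a, add FIRST(a) \ {ε} = { 'a' }
In L → L + L: L is followed by '+' L, add FIRST('+' L) \ {ε} = { '+' }
In L → L + L: L is at the end; this adds FOLLOW(L) to itself — nothing new

The FOLLOW sets referred to above (computed the same way, to a fixed point):
  FOLLOW(C) = { $, '+', 'a', 'c', 'f' }

Taking the union: FOLLOW(L) = { $, '+', 'a', 'c', 'f' }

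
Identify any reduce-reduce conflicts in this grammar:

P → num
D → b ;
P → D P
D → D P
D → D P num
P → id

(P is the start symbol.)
A reduce-reduce conflict occurs when an LR(0) state has two complete items [A → α .] and [B → β .] — both call for a reduction, and with no lookahead the parser cannot choose between them.

Augment with P' → P and build the canonical LR(0) collection (I0 = CLOSURE({[P' → . P]}), then GOTO on every symbol after a dot until no new states appear). It has 9 states:
  I0: { [D → . D P num], [D → . D P], [D → . b ;], [P → . D P], [P → . id], [P → . num], [P' → . P] }  — shift
  I1: { [D → . D P num], [D → . D P], [D → . b ;], [D → D . P num], [D → D . P], [P → . D P], [P → . id], [P → . num], [P → D . P] }  — shift
  I2: { [P' → P .] }  — accept
  I3: { [D → b . ;] }  — shift
  I4: { [P → id .] }  — reduce
  I5: { [P → num .] }  — reduce
  I6: { [D → b ; .] }  — reduce
  I7: { [D → D P . num], [D → D P .], [P → D P .] }  — shift, 2 reduces
  I8: { [D → D P num .] }  — reduce

I7 contains complete items [D → D P .], [P → D P .] — reduce-reduce conflict.

Answer: Yes — I7: [D → D P .] vs [P → D P .]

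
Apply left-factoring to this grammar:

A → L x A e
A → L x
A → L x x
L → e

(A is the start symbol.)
Left-factoring transforms A → αβ₁ | αβ₂ into A → αA' and A' → β₁ | β₂
(α is the longest common prefix among the alternatives). Repeat until
no nonterminal has two alternatives with a common prefix.

Round 1: A has alternatives sharing prefix 'L x'. Introduce A': A → L x A'
  Add: A' → A e
  Add: A' → ε
  Add: A' → x

No remaining common prefixes — done.

Resulting grammar:
A → L x A'
A' → A e
A' → ε
A' → x
L → e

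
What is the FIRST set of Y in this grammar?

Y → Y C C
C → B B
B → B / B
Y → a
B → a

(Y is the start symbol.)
{ 'a' }

From Y → Y C C:
  - Y is the symbol being defined: contributes nothing new
    Y is not nullable, so stop
From Y → a:
  - a is a terminal: add 'a' and stop

Collecting: FIRST(Y) = { 'a' }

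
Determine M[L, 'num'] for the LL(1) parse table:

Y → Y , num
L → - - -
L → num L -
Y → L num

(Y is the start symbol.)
L → num L -

To find M[L, 'num'], we find productions for L where 'num' is in the predict set (PREDICT(N → α) = (FIRST(α) \ {ε}) ∪ (FOLLOW(N) if α ⇒* ε)).

L → - - -: PREDICT = { '-' }
L → num L -: PREDICT = { 'num' }
  'num' is in predict set, so this production goes in M[L, 'num']

M[L, 'num'] = L → num L -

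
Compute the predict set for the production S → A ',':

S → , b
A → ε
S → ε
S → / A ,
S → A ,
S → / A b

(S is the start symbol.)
{ ',' }

PREDICT(S → A ',') = (FIRST(RHS) \ {ε}) ∪ (FOLLOW(S) if ε ∈ FIRST(RHS), i.e. RHS ⇒* ε)
FIRST(A) = { ε }
FIRST(A ',') = { ',' }
ε ∉ FIRST(A ','), so FOLLOW(S) is not added.
PREDICT(S → A ',') = { ',' }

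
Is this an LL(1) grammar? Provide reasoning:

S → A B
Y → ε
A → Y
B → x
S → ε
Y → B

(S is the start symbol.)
No. Predict set conflict for Y: { 'x' }

A grammar is LL(1) if for each non-terminal N with multiple productions, the predict sets of those productions are pairwise disjoint, where PREDICT(N → α) = (FIRST(α) \ {ε}) ∪ (FOLLOW(N) if α ⇒* ε).

Relevant sets:
  FIRST(A) = { 'x', ε }
  FIRST(B) = { 'x' }
  FOLLOW(S) = { $ }
  FOLLOW(Y) = { 'x' }

For S:
  PREDICT(S → A B) = { 'x' }
  PREDICT(S → ε) = { $ }
For Y:
  PREDICT(Y → ε) = { 'x' }
  PREDICT(Y → B) = { 'x' }
A, B have a single production, so nothing to check there.

Conflict found: Predict set conflict for Y: { 'x' }
The grammar is NOT LL(1).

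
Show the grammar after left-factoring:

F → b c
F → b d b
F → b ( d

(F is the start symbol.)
F → b F'
F' → c
F' → d b
F' → ( d

Left-factoring transforms A → αβ₁ | αβ₂ into A → αA' and A' → β₁ | β₂
(α is the longest common prefix among the alternatives). Repeat until
no nonterminal has two alternatives with a common prefix.

Round 1: F has alternatives sharing prefix 'b'. Introduce F': F → b F'
  Add: F' → c
  Add: F' → d b
  Add: F' → ( d

No remaining common prefixes — done.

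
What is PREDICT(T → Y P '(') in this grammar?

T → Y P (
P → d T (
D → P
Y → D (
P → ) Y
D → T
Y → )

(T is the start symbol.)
{ ')', 'd' }

PREDICT(T → Y P '(') = (FIRST(RHS) \ {ε}) ∪ (FOLLOW(T) if ε ∈ FIRST(RHS), i.e. RHS ⇒* ε)
FIRST(Y) = { ')', 'd' }
FIRST(Y P '(') = { ')', 'd' }
ε ∉ FIRST(Y P '('), so FOLLOW(T) is not added.
PREDICT(T → Y P '(') = { ')', 'd' }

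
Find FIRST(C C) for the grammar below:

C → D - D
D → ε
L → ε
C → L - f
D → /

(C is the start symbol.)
FIRST sets of the non-terminals involved (from the grammar, by fixed-point iteration):
  FIRST(C) = { '-', '/' }

To compute FIRST(C C), process the symbols left to right:
Symbol C is a non-terminal. Add FIRST(C) \ {ε} = { '-', '/' }
C is not nullable (ε ∉ FIRST(C)), so stop here.
FIRST(C C) = { '-', '/' }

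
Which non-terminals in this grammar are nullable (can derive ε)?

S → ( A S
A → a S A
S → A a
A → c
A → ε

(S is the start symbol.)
ε-productions: A → ε
So A is immediately nullable.
No further non-terminal can be added: every production for the remaining non-terminals contains a terminal or a non-nullable non-terminal.
Nullable = { 'A' }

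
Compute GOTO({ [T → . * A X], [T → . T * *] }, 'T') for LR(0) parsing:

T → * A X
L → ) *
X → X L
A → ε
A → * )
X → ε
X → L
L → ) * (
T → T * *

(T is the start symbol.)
{ [T → T . * *] }

GOTO(I, 'T') = CLOSURE({ [A → αX.β] : [A → α.Xβ] ∈ I, X = 'T' })

Items with dot before 'T', with the dot advanced:
  [T → . T * *] → [T → T . * *]
Closure adds nothing (no advanced item has the dot before a non-terminal).

GOTO = { [T → T . * *] }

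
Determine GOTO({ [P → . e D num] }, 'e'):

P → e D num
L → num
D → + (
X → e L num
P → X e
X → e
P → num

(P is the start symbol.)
{ [D → . + (], [P → e . D num] }

GOTO(I, 'e') = CLOSURE({ [A → αX.β] : [A → α.Xβ] ∈ I, X = 'e' })

Items with dot before 'e', with the dot advanced:
  [P → . e D num] → [P → e . D num]
Closure of the advanced items:
  [P → e . D num] has the dot before D: add [D → . + (]

GOTO = { [D → . + (], [P → e . D num] }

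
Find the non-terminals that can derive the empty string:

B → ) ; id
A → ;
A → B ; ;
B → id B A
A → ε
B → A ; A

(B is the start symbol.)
{ 'A' }

A non-terminal is nullable if it can derive ε (the empty string): either it has an ε-production, or it has a production whose right-hand side consists entirely of nullable non-terminals.

ε-productions: A → ε
So A is immediately nullable.
No further non-terminal can be added: every production for the remaining non-terminals contains a terminal or a non-nullable non-terminal.
Nullable = { 'A' }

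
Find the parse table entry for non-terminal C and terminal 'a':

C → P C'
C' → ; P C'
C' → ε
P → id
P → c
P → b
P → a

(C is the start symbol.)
To find M[C, 'a'], we find productions for C where 'a' is in the predict set (PREDICT(N → α) = (FIRST(α) \ {ε}) ∪ (FOLLOW(N) if α ⇒* ε)).

Relevant sets:
  FIRST(P) = { 'a', 'b', 'c', 'id' }

C → P C': PREDICT = { 'a', 'b', 'c', 'id' }
  'a' is in predict set, so this production goes in M[C, 'a']

M[C, 'a'] = C → P C'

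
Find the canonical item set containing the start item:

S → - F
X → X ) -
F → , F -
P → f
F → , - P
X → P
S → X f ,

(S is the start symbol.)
{ [P → . f], [S → . - F], [S → . X f ,], [S' → . S], [X → . P], [X → . X ) -] }

First, augment the grammar with S' → S
I₀ = CLOSURE({ [S' → . S] }):
  [S' → . S] has the dot before S: add [S → . - F], [S → . X f ,]
  [S → . X f ,] has the dot before X: add [X → . X ) -], [X → . P]
  [X → . P] has the dot before P: add [P → . f]
No further items can be added.

I₀ = { [P → . f], [S → . - F], [S → . X f ,], [S' → . S], [X → . P], [X → . X ) -] }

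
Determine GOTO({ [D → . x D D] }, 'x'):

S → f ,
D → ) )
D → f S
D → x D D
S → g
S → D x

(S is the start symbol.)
{ [D → . ) )], [D → . f S], [D → . x D D], [D → x . D D] }

GOTO(I, 'x') = CLOSURE({ [A → αX.β] : [A → α.Xβ] ∈ I, X = 'x' })

Items with dot before 'x', with the dot advanced:
  [D → . x D D] → [D → x . D D]
Closure of the advanced items:
  [D → x . D D] has the dot before D: add [D → . ) )], [D → . f S], [D → . x D D]

GOTO = { [D → . ) )], [D → . f S], [D → . x D D], [D → x . D D] }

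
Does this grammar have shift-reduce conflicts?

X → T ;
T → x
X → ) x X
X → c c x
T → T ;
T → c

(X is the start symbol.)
Yes — I4: [T → c .] vs [X → c . c x]

A shift-reduce conflict occurs when an LR(0) state has both:
  - a complete (reduce) item [A → α .] (dot at the end), and
  - a shift item [B → β . c γ] (dot before a terminal).

Augment with X' → X and build the canonical LR(0) collection (I0 = CLOSURE({[X' → . X]}), then GOTO on every symbol after a dot until no new states appear). It has 11 states:
  I0: { [T → . T ;], [T → . c], [T → . x], [X → . ) x X], [X → . T ;], [X → . c c x], [X' → . X] }  — shift
  I1: { [X → ) . x X] }  — shift
  I2: { [T → T . ;], [X → T . ;] }  — shift
  I3: { [X' → X .] }  — accept
  I4: { [T → c .], [X → c . c x] }  — shift, reduce
  I5: { [T → x .] }  — reduce
  I6: { [X → c c . x] }  — shift
  I7: { [X → c c x .] }  — reduce
  I8: { [T → T ; .], [X → T ; .] }  — 2 reduces
  I9: { [T → . T ;], [T → . c], [T → . x], [X → ) x . X], [X → . ) x X], [X → . T ;], [X → . c c x] }  — shift
  I10: { [X → ) x X .] }  — reduce

I4 contains reduce item [T → c .] and shift item [X → c . c x] — shift-reduce conflict.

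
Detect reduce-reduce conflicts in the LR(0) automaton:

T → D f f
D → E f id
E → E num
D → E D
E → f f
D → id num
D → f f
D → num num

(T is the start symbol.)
Yes — I9: [D → f f .] vs [E → f f .]

A reduce-reduce conflict occurs when an LR(0) state has two complete items [A → α .] and [B → β .] — both call for a reduction, and with no lookahead the parser cannot choose between them.

Augment with T' → T and build the canonical LR(0) collection (I0 = CLOSURE({[T' → . T]}), then GOTO on every symbol after a dot until no new states appear). It has 16 states:
  I0: { [D → . E D], [D → . E f id], [D → . f f], [D → . id num], [D → . num num], [E → . E num], [E → . f f], [T → . D f f], [T' → . T] }  — shift
  I1: { [T → D . f f] }  — shift
  I2: { [D → . E D], [D → . E f id], [D → . f f], [D → . id num], [D → . num num], [D → E . D], [D → E . f id], [E → . E num], [E → . f f], [E → E . num] }  — shift
  I3: { [T' → T .] }  — accept
  I4: { [D → f . f], [E → f . f] }  — shift
  I5: { [D → id . num] }  — shift
  I6: { [D → num . num] }  — shift
  I7: { [D → num num .] }  — reduce
  I8: { [D → id num .] }  — reduce
  I9: { [D → f f .], [E → f f .] }  — 2 reduces
  I10: { [D → E D .] }  — reduce
  I11: { [D → E f . id], [D → f . f], [E → f . f] }  — shift
  I12: { [D → num . num], [E → E num .] }  — shift, reduce
  I13: { [D → E f id .] }  — reduce
  I14: { [T → D f . f] }  — shift
  I15: { [T → D f f .] }  — reduce

I9 contains complete items [D → f f .], [E → f f .] — reduce-reduce conflict.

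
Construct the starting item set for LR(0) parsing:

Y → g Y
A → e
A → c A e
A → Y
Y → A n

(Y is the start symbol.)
First, augment the grammar with Y' → Y
I₀ = CLOSURE({ [Y' → . Y] }):
  [Y' → . Y] has the dot before Y: add [Y → . g Y], [Y → . A n]
  [Y → . A n] has the dot before A: add [A → . e], [A → . c A e], [A → . Y]
No further items can be added.

I₀ = { [A → . Y], [A → . c A e], [A → . e], [Y → . A n], [Y → . g Y], [Y' → . Y] }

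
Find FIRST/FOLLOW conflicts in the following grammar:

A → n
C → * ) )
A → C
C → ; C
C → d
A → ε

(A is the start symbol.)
Nullable non-terminals: A.
FIRST sets used below: FIRST(C) = { '*', ';', 'd' }

A: nullable alternative(s) A → ε; FOLLOW(A) = { $ }
  A → n: FIRST \ {ε} = { 'n' } — disjoint from FOLLOW(A)
  A → C: FIRST \ {ε} = { '*', ';', 'd' } — disjoint from FOLLOW(A)
  A → ε: FIRST \ {ε} = { } — this is the only nullable alternative, skip

C has no nullable alternative, so no FIRST/FOLLOW check is needed there.

No FIRST/FOLLOW conflicts found.

Answer: No FIRST/FOLLOW conflicts.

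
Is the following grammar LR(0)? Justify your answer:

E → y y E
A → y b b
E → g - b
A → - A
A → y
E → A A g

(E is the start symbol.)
A grammar is LR(0) if no state in the canonical LR(0) collection has:
  - both a shift item (dot before a terminal) and a complete item (shift-reduce conflict), or
  - two or more complete items (reduce-reduce conflict; the accept item [E' → E .] counts as a complete item here).

Augment with E' → E and build the canonical LR(0) collection (I0 = CLOSURE({[E' → . E]}), then GOTO on every symbol after a dot until no new states appear). It has 16 states:
  I0: { [A → . - A], [A → . y b b], [A → . y], [E → . A A g], [E → . g - b], [E → . y y E], [E' → . E] }  — shift
  I1: { [A → - . A], [A → . - A], [A → . y b b], [A → . y] }  — shift
  I2: { [A → . - A], [A → . y b b], [A → . y], [E → A . A g] }  — shift
  I3: { [E' → E .] }  — accept
  I4: { [E → g . - b] }  — shift
  I5: { [A → y . b b], [A → y .], [E → y . y E] }  — shift, reduce
  I6: { [A → y b . b] }  — shift
  I7: { [A → . - A], [A → . y b b], [A → . y], [E → . A A g], [E → . g - b], [E → . y y E], [E → y y . E] }  — shift
  I8: { [E → y y E .] }  — reduce
  I9: { [A → y b b .] }  — reduce
  I10: { [E → g - . b] }  — shift
  I11: { [E → g - b .] }  — reduce
  I12: { [E → A A . g] }  — shift
  I13: { [A → y . b b], [A → y .] }  — shift, reduce
  I14: { [E → A A g .] }  — reduce
  I15: { [A → - A .] }  — reduce

Conflict in state I5:
  Shift-reduce conflict between [A → y .] and [A → y . b b]
So the grammar is NOT LR(0).

Answer: No. Shift-reduce conflict between [A → y .] and [A → y . b b]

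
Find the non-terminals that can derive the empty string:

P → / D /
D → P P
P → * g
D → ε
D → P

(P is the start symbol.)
ε-productions: D → ε
So D is immediately nullable.
No further non-terminal can be added: every production for the remaining non-terminals contains a terminal or a non-nullable non-terminal.
Nullable = { 'D' }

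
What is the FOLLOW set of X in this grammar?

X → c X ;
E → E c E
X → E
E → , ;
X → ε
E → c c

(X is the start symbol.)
To compute FOLLOW(X), find every occurrence of X on a right-hand side N → α X β: add FIRST(β) \ {ε}, and if β is empty or nullable also add FOLLOW(N). Iterate to a fixed point.

X is the start symbol, so $ ∈ FOLLOW(X).
In X → c X ;: X is followed by ';', add FIRST(';') \ {ε} = { ';' }

Taking the union: FOLLOW(X) = { $, ';' }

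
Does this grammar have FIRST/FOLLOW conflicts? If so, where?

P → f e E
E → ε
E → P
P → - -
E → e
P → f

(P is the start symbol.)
No FIRST/FOLLOW conflicts.

A FIRST/FOLLOW conflict occurs when a non-terminal N has a nullable alternative N → β (β ⇒* ε) and another alternative N → α with FIRST(α) ∩ FOLLOW(N) ≠ ∅: on such a lookahead the parser cannot decide between expanding α and letting N vanish via β.

Nullable non-terminals: E.
FIRST sets used below: FIRST(P) = { '-', 'f' }

E: nullable alternative(s) E → ε; FOLLOW(E) = { $ }
  E → ε: FIRST \ {ε} = { } — this is the only nullable alternative, skip
  E → P: FIRST \ {ε} = { '-', 'f' } — disjoint from FOLLOW(E)
  E → e: FIRST \ {ε} = { 'e' } — disjoint from FOLLOW(E)

P has no nullable alternative, so no FIRST/FOLLOW check is needed there.

No FIRST/FOLLOW conflicts found.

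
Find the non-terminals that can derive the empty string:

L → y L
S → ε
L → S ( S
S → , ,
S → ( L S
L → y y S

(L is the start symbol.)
{ 'S' }

ε-productions: S → ε
So S is immediately nullable.
No further non-terminal can be added: every production for the remaining non-terminals contains a terminal or a non-nullable non-terminal.
Nullable = { 'S' }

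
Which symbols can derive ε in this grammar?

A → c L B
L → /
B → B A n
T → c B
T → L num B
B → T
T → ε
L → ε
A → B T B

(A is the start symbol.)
{ 'A', 'B', 'L', 'T' }

A non-terminal is nullable if it can derive ε (the empty string): either it has an ε-production, or it has a production whose right-hand side consists entirely of nullable non-terminals.

ε-productions: T → ε, L → ε
So T, L are immediately nullable.
B → T: every symbol on the right is nullable, so B is nullable too.
A → B T B: every symbol on the right is nullable, so A is nullable too.
Every non-terminal is now nullable.
Nullable = { 'A', 'B', 'L', 'T' }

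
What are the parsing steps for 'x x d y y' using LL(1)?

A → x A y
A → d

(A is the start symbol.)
Stack is shown with the top on the left.

Stack      Input        Action
------------------------------
A $        x x d y y $  output A → x A y
x A y $    x x d y y $  match 'x'
A y $      x d y y $    output A → x A y
x A y y $  x d y y $    match 'x'
A y y $    d y y $      output A → d
d y y $    d y y $      match 'd'
y y $      y y $        match 'y'
y $        y $          match 'y'
$          $            accept

The string is accepted.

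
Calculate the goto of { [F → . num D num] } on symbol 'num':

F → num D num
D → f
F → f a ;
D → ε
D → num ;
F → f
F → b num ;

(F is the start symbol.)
GOTO(I, 'num') = CLOSURE({ [A → αX.β] : [A → α.Xβ] ∈ I, X = 'num' })

Items with dot before 'num', with the dot advanced:
  [F → . num D num] → [F → num . D num]
Closure of the advanced items:
  [F → num . D num] has the dot before D: add [D → . f], [D → .], [D → . num ;]

GOTO = { [D → . f], [D → . num ;], [D → .], [F → num . D num] }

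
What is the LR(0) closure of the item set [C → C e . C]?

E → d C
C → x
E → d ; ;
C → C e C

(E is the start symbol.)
{ [C → . C e C], [C → . x], [C → C e . C] }

To compute CLOSURE, for each item [A → α.Bβ] where B is a non-terminal, add [B → .γ] for all productions B → γ; repeat for the newly added items until nothing changes.

Start with: [C → C e . C]
  [C → C e . C] has the dot before C: add [C → . x], [C → . C e C]
No further items can be added.

CLOSURE = { [C → . C e C], [C → . x], [C → C e . C] }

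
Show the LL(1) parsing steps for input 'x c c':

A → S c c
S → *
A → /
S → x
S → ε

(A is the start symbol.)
Stack is shown with the top on the left.

Stack    Input    Action
------------------------
A $      x c c $  output A → S c c
S c c $  x c c $  output S → x
x c c $  x c c $  match 'x'
c c $    c c $    match 'c'
c $      c $      match 'c'
$        $        accept

The string is accepted.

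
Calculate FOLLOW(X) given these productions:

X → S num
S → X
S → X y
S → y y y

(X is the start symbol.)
{ $, 'num', 'y' }

X is the start symbol, so $ ∈ FOLLOW(X).
In S → X: X is at the end, add FOLLOW(S)
In S → X y: X is followed by y, add FIRST(y) \ {ε} = { 'y' }

The FOLLOW sets referred to above (computed the same way, to a fixed point):
  FOLLOW(S) = { 'num' }

Taking the union: FOLLOW(X) = { $, 'num', 'y' }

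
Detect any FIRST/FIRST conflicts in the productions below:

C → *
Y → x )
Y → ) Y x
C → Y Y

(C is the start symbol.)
A FIRST/FIRST conflict occurs when two productions N → α and N → β for the same non-terminal have FIRST(α) ∩ FIRST(β) ≠ ∅ (with ε ∈ FIRST of a nullable right-hand side, so two nullable alternatives also conflict).

FIRST sets of the non-terminals at (or reachable through a nullable prefix from) the front of some alternative:
  FIRST(Y) = { ')', 'x' }

Productions for C:
  C → *: FIRST = { '*' }
  C → Y Y: FIRST = { ')', 'x' }
Productions for Y:
  Y → x ): FIRST = { 'x' }
  Y → ) Y x: FIRST = { ')' }

All alternatives of each non-terminal have pairwise disjoint FIRST sets.

Answer: No FIRST/FIRST conflicts.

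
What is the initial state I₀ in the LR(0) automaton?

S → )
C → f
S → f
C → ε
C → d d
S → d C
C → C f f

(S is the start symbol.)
First, augment the grammar with S' → S
I₀ = CLOSURE({ [S' → . S] }):
  [S' → . S] has the dot before S: add [S → . )], [S → . f], [S → . d C]
No further items can be added.

I₀ = { [S → . )], [S → . d C], [S → . f], [S' → . S] }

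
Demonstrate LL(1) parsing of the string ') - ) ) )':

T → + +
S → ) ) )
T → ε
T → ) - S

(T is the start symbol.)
Stack is shown with the top on the left.

Stack    Input        Action
----------------------------
T $      ) - ) ) ) $  output T → ) - S
) - S $  ) - ) ) ) $  match ')'
- S $    - ) ) ) $    match '-'
S $      ) ) ) $      output S → ) ) )
) ) ) $  ) ) ) $      match ')'
) ) $    ) ) $        match ')'
) $      ) $          match ')'
$        $            accept

The string is accepted.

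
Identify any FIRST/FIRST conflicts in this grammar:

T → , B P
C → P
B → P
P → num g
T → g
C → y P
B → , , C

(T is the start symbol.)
A FIRST/FIRST conflict occurs when two productions N → α and N → β for the same non-terminal have FIRST(α) ∩ FIRST(β) ≠ ∅ (with ε ∈ FIRST of a nullable right-hand side, so two nullable alternatives also conflict).

FIRST sets of the non-terminals at (or reachable through a nullable prefix from) the front of some alternative:
  FIRST(P) = { 'num' }

Productions for T:
  T → , B P: FIRST = { ',' }
  T → g: FIRST = { 'g' }
Productions for C:
  C → P: FIRST = { 'num' }
  C → y P: FIRST = { 'y' }
Productions for B:
  B → P: FIRST = { 'num' }
  B → , , C: FIRST = { ',' }
P has only one production, so no FIRST/FIRST conflict is possible there.

All alternatives of each non-terminal have pairwise disjoint FIRST sets.

Answer: No FIRST/FIRST conflicts.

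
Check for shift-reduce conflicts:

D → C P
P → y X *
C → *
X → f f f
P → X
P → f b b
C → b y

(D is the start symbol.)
A shift-reduce conflict occurs when an LR(0) state has both:
  - a complete (reduce) item [A → α .] (dot at the end), and
  - a shift item [B → β . c γ] (dot before a terminal).

Augment with D' → D and build the canonical LR(0) collection (I0 = CLOSURE({[D' → . D]}), then GOTO on every symbol after a dot until no new states appear). It has 17 states:
  I0: { [C → . *], [C → . b y], [D → . C P], [D' → . D] }  — shift
  I1: { [C → * .] }  — reduce
  I2: { [D → C . P], [P → . X], [P → . f b b], [P → . y X *], [X → . f f f] }  — shift
  I3: { [D' → D .] }  — accept
  I4: { [C → b . y] }  — shift
  I5: { [C → b y .] }  — reduce
  I6: { [D → C P .] }  — reduce
  I7: { [P → X .] }  — reduce
  I8: { [P → f . b b], [X → f . f f] }  — shift
  I9: { [P → y . X *], [X → . f f f] }  — shift
  I10: { [P → y X . *] }  — shift
  I11: { [X → f . f f] }  — shift
  I12: { [X → f f . f] }  — shift
  I13: { [X → f f f .] }  — reduce
  I14: { [P → y X * .] }  — reduce
  I15: { [P → f b . b] }  — shift
  I16: { [P → f b b .] }  — reduce

No state contains both a complete item and a shift item.

Answer: No shift-reduce conflicts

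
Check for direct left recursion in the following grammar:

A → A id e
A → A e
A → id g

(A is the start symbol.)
Yes, A is left-recursive

Direct left recursion occurs when N → N α for some non-terminal N (the right-hand side begins with the left-hand side itself).

A → A id e: LEFT RECURSIVE (starts with A)
A → A e: LEFT RECURSIVE (starts with A)
A → id g: starts with id

The grammar has direct left recursion on: A.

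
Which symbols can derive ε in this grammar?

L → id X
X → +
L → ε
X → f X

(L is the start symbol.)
A non-terminal is nullable if it can derive ε (the empty string): either it has an ε-production, or it has a production whose right-hand side consists entirely of nullable non-terminals.

ε-productions: L → ε
So L is immediately nullable.
No further non-terminal can be added: every production for the remaining non-terminals contains a terminal or a non-nullable non-terminal.
Nullable = { 'L' }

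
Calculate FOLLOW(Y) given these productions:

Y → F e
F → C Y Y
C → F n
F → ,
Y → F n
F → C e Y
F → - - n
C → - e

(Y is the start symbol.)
To compute FOLLOW(Y), find every occurrence of Y on a right-hand side N → α Y β: add FIRST(β) \ {ε}, and if β is empty or nullable also add FOLLOW(N). Iterate to a fixed point.

Y is the start symbol, so $ ∈ FOLLOW(Y).
In F → C Y Y: Y is followed by Y, add FIRST(Y) \ {ε} = { ',', '-' }
In F → C Y Y: Y is at the end, add FOLLOW(F)
In F → C e Y: Y is at the end, add FOLLOW(F)

The FOLLOW sets referred to above (computed the same way, to a fixed point):
  FOLLOW(F) = { 'e', 'n' }

Taking the union: FOLLOW(Y) = { $, ',', '-', 'e', 'n' }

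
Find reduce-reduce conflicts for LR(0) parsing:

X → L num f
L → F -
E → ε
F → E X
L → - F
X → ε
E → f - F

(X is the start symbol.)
Yes — I0: [E → .] vs [X → .]; I2: [E → .] vs [X → .]

A reduce-reduce conflict occurs when an LR(0) state has two complete items [A → α .] and [B → β .] — both call for a reduction, and with no lookahead the parser cannot choose between them.

Augment with X' → X and build the canonical LR(0) collection (I0 = CLOSURE({[X' → . X]}), then GOTO on every symbol after a dot until no new states appear). It has 14 states:
  I0: { [E → . f - F], [E → .], [F → . E X], [L → . - F], [L → . F -], [X → . L num f], [X → .], [X' → . X] }  — shift, 2 reduces
  I1: { [E → . f - F], [E → .], [F → . E X], [L → - . F] }  — shift, reduce
  I2: { [E → . f - F], [E → .], [F → . E X], [F → E . X], [L → . - F], [L → . F -], [X → . L num f], [X → .] }  — shift, 2 reduces
  I3: { [L → F . -] }  — shift
  I4: { [X → L . num f] }  — shift
  I5: { [X' → X .] }  — accept
  I6: { [E → f . - F] }  — shift
  I7: { [E → . f - F], [E → .], [E → f - . F], [F → . E X] }  — shift, reduce
  I8: { [E → f - F .] }  — reduce
  I9: { [X → L num . f] }  — shift
  I10: { [X → L num f .] }  — reduce
  I11: { [L → F - .] }  — reduce
  I12: { [F → E X .] }  — reduce
  I13: { [L → - F .] }  — reduce

I0 contains complete items [E → .], [X → .] — reduce-reduce conflict.
I2 contains complete items [E → .], [X → .] — reduce-reduce conflict.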